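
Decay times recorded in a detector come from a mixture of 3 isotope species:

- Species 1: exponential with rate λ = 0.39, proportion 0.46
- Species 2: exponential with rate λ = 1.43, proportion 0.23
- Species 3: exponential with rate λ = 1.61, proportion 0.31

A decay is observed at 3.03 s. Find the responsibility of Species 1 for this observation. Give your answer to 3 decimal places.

0.871

By Bayes' theorem, P(k | x) = P(Z=k) f_k(x) / Σ_j P(Z=j) f_j(x).
Exponential densities:
  f_1 = 0.39·e^(−0.39·3.03) = 0.39·e^(−1.1817) = 0.119635
  f_2 = 1.43·e^(−1.43·3.03) = 1.43·e^(−4.3329) = 0.0187751
  f_3 = 1.61·e^(−1.61·3.03) = 1.61·e^(−4.8783) = 0.012252
Multiply by the mixture weights:
  P(Z=1)·f_1 = 0.46 × 0.119635 = 0.0550322
  P(Z=2)·f_2 = 0.23 × 0.0187751 = 0.00431827
  P(Z=3)·f_3 = 0.31 × 0.012252 = 0.00379812
Denominator: 0.0550322 + 0.00431827 + 0.00379812 = 0.0631486
Responsibility of Species 1: 0.0550322 / 0.0631486 ≈ 0.871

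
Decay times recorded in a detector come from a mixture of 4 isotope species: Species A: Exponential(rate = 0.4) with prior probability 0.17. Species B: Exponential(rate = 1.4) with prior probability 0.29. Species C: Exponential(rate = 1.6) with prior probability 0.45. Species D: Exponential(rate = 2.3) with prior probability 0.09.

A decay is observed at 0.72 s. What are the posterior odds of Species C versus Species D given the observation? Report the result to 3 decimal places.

The posterior odds equal the prior odds times the likelihood ratio: (π_i/π_j)·(f_i(x)/f_j(x)).
Exponential densities:
  p_A = 0.4·e^(−0.4·0.72) = 0.4·e^(−0.2880) = 0.299905
  p_B = 1.4·e^(−1.4·0.72) = 1.4·e^(−1.0080) = 0.510927
  p_C = 1.6·e^(−1.6·0.72) = 1.6·e^(−1.1520) = 0.505607
  p_D = 2.3·e^(−2.3·0.72) = 2.3·e^(−1.6560) = 0.439072
Odds = (0.45/0.09) × (0.505607/0.439072) = 5 × 1.15153 ≈ 5.758

5.758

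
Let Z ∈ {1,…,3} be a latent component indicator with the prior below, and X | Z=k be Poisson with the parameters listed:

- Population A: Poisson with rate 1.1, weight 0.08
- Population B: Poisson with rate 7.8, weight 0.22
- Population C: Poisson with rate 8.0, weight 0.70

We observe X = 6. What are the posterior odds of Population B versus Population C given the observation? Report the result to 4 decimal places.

Posterior odds = (w_i f_i(x)) / (w_j f_j(x)); the normalising sum cancels.
Component likelihoods at x = 6:
  f_A = 0.00081903
  f_B = 0.128156
  f_C = 0.122138
Odds = (0.22/0.70) × (0.128156/0.122138) = 0.314286 × 1.04927 ≈ 0.3298

0.3298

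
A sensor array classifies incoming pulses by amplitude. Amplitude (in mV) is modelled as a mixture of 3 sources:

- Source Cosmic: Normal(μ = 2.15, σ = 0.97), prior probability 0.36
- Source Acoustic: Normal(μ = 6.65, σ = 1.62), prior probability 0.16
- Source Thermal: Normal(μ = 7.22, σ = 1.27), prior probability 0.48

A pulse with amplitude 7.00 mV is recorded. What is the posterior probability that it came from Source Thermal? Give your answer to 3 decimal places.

By Bayes' theorem, P(k | x) = P(Z=k) f_k(x) / Σ_j P(Z=j) f_j(x).
Normal densities:
  L_Cosmic = (1/(0.97·√(2π)))·exp(−(7.00−2.15)²/(2·0.97²)) = 0.411281·exp(-12.50000) = 1.5327e-06
  L_Acoustic = (1/(1.62·√(2π)))·exp(−(7.00−6.65)²/(2·1.62²)) = 0.246261·exp(-0.02334) = 0.24058
  L_Thermal = (1/(1.27·√(2π)))·exp(−(7.00−7.22)²/(2·1.27²)) = 0.314128·exp(-0.01500) = 0.30945
Multiply by the mixture weights:
  P(Z=Cosmic)·L_Cosmic = 0.36 × 1.5327e-06 = 5.51772e-07
  P(Z=Acoustic)·L_Acoustic = 0.16 × 0.24058 = 0.0384928
  P(Z=Thermal)·L_Thermal = 0.48 × 0.30945 = 0.148536
Normaliser: 5.51772e-07 + 0.0384928 + 0.148536 = 0.187029
P(Source Thermal | x) = 0.148536 / 0.187029 ≈ 0.794

0.794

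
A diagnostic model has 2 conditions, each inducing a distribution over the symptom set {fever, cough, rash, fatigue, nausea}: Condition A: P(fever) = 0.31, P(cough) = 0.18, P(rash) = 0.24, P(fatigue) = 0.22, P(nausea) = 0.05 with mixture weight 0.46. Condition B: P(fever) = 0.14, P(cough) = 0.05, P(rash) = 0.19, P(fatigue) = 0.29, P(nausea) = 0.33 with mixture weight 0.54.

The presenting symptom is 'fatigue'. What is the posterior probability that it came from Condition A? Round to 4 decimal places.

The responsibility of component k is π_k f_k(x) divided by Σ_j π_j f_j(x).
Evaluate each component's likelihood at the observed value:
  L_A = 0.22
  L_B = 0.29
Prior × likelihood for each component:
  π_A·L_A = 0.46 × 0.22 = 0.1012
  π_B·L_B = 0.54 × 0.29 = 0.1566
Normaliser: 0.1012 + 0.1566 = 0.2578
Responsibility of Condition A: 0.1012 / 0.2578 ≈ 0.3926

0.3926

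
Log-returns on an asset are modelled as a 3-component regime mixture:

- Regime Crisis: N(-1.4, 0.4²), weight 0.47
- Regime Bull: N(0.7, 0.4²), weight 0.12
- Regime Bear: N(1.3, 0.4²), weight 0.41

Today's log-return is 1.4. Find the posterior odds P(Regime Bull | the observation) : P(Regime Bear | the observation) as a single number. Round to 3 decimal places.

0.065

Only the two components matter; the odds are (P(Z=i) f_i(x)) / (P(Z=j) f_j(x)).
Evaluate each component's likelihood at the observed value:
  f_Crisis = 2.28368e-11
  f_Bull = 0.215693
  f_Bear = 0.96667
Posterior odds = (P(Z=Bull)·f_Bull) / (P(Z=Bear)·f_Bear) = (0.12·0.215693) / (0.41·0.96667) = 0.0258832 / 0.396335 ≈ 0.065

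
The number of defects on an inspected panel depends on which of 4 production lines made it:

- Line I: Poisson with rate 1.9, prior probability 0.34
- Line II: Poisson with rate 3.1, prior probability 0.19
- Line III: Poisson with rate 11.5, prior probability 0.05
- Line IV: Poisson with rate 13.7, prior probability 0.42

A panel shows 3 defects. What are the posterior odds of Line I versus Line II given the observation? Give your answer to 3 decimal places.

1.368

Since P(k|x) ∝ π_k f_k(x), the posterior odds are π_i f_i(x) / (π_j f_j(x)).
Component likelihoods at x = 3 defects:
  f_I = 0.170982
  f_II = 0.223677
  f_III = 0.00256777
  f_IV = 0.000481034
0.0581338 / 0.0424986 ≈ 1.368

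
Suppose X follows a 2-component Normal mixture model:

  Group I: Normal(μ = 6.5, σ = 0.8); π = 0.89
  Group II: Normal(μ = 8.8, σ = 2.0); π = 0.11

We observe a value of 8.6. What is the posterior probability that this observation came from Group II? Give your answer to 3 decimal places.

0.607

Apply Bayes' rule: the posterior for each component is proportional to its prior times its likelihood at x.
Component likelihoods at x = 8.6:
  p_I = (1/(0.8·√(2π)))·exp(−(8.6−6.5)²/(2·0.8²)) = 0.498678·exp(-3.44531) = 0.0159052
  p_II = (1/(2.0·√(2π)))·exp(−(8.6−8.8)²/(2·2.0²)) = 0.199471·exp(-0.00500) = 0.198476
Multiply by the mixture weights:
  w_I·p_I = 0.89 × 0.0159052 = 0.0141557
  w_II·p_II = 0.11 × 0.198476 = 0.0218324
Evidence: 0.0141557 + 0.0218324 = 0.035988
P(Group II | 8.6) ≈ 0.607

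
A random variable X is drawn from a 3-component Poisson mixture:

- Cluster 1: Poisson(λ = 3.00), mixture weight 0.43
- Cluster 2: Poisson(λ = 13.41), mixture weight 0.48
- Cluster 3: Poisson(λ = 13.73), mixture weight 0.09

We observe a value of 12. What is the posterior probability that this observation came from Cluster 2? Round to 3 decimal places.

By Bayes' theorem, P(k | x) = w_k f_k(x) / Σ_j w_j f_j(x).
Component likelihoods at x = 12:
  f_1 = 5.52376e-05
  f_2 = 0.105906
  f_3 = 0.102058
Weight by the priors:
  w_1·f_1 = 0.43 × 5.52376e-05 = 2.37522e-05
  w_2·f_2 = 0.48 × 0.105906 = 0.0508347
  w_3·f_3 = 0.09 × 0.102058 = 0.0091852
Sum: 2.37522e-05 + 0.0508347 + 0.0091852 = 0.0600437
Responsibility of Cluster 2: 0.0508347 / 0.0600437 ≈ 0.847

0.847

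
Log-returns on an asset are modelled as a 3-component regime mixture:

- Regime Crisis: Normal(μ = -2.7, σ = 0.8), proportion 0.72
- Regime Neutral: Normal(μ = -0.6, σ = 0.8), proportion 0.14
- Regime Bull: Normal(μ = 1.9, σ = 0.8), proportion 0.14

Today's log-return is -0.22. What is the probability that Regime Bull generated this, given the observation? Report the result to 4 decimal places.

0.0309

Posterior ∝ prior × likelihood, so P(k | x) ∝ w_k f_k(x); normalise over all components.
Evaluate each component's likelihood at the observed value:
  L_Crisis = 0.00408352
  L_Neutral = 0.445478
  L_Bull = 0.0148903
Weight by the priors:
  w_Crisis·L_Crisis = 0.72 × 0.00408352 = 0.00294014
  w_Neutral·L_Neutral = 0.14 × 0.445478 = 0.0623669
  w_Bull·L_Bull = 0.14 × 0.0148903 = 0.00208464
Sum: 0.00294014 + 0.0623669 + 0.00208464 = 0.0673917
So the posterior for Regime Bull is 0.00208464 / 0.0673917 ≈ 0.0309.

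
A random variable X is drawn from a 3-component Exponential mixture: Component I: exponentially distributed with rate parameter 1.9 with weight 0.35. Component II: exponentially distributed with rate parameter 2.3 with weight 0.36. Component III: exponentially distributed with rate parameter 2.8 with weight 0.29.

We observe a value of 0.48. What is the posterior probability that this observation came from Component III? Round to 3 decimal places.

0.281

By Bayes' theorem, P(k | x) = w_k f_k(x) / Σ_j w_j f_j(x).
Exponential densities:
  L_I = 0.763268
  L_II = 0.762547
  L_III = 0.730241
Multiply by the mixture weights:
  w_I·L_I = 0.35 × 0.763268 = 0.267144
  w_II·L_II = 0.36 × 0.762547 = 0.274517
  w_III·L_III = 0.29 × 0.730241 = 0.21177
Marginal: 0.267144 + 0.274517 + 0.21177 = 0.753431
So the posterior for Component III is 0.21177 / 0.753431 ≈ 0.281.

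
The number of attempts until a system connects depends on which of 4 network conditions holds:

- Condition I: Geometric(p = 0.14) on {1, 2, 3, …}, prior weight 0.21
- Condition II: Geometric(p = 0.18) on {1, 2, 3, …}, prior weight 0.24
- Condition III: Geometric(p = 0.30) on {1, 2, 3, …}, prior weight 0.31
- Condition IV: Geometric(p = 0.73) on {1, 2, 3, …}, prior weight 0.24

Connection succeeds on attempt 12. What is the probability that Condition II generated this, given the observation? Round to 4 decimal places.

Apply Bayes' rule: the posterior for each component is proportional to its prior times its likelihood at x.
Component likelihoods at x = 12:
  L_I = 0.14·(1−0.14)^11 = 0.14·0.190319 = 0.0266447
  L_II = 0.18·(1−0.18)^11 = 0.18·0.112707 = 0.0202873
  L_III = 0.30·(1−0.30)^11 = 0.30·0.0197733 = 0.00593198
  L_IV = 0.73·(1−0.73)^11 = 0.73·5.55906e-07 = 4.05811e-07
Prior × likelihood for each component:
  w_I·L_I = 0.21 × 0.0266447 = 0.00559539
  w_II·L_II = 0.24 × 0.0202873 = 0.00486896
  w_III·L_III = 0.31 × 0.00593198 = 0.00183891
  w_IV·L_IV = 0.24 × 4.05811e-07 = 9.73947e-08
Evidence: 0.00559539 + 0.00486896 + 0.00183891 + 9.73947e-08 = 0.0123034
So the posterior for Condition II is 0.00486896 / 0.0123034 ≈ 0.3957.

0.3957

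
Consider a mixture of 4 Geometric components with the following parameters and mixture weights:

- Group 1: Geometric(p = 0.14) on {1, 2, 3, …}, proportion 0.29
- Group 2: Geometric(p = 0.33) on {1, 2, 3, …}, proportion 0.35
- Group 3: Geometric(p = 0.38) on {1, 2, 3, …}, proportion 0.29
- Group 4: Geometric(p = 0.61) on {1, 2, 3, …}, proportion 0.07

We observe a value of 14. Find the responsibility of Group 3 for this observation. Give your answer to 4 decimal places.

The responsibility of component k is P(Z=k) f_k(x) divided by Σ_j P(Z=j) f_j(x).
Component likelihoods at x = 14:
  p_1 = 0.14·(1−0.14)^13 = 0.14·0.14076 = 0.0197064
  p_2 = 0.33·(1−0.33)^13 = 0.33·0.00548242 = 0.0018092
  p_3 = 0.38·(1−0.38)^13 = 0.38·0.00200029 = 0.000760108
  p_4 = 0.61·(1−0.61)^13 = 0.61·4.82881e-06 = 2.94557e-06
Unnormalised posteriors:
  P(Z=1)·p_1 = 0.29 × 0.0197064 = 0.00571486
  P(Z=2)·p_2 = 0.35 × 0.0018092 = 0.00063322
  P(Z=3)·p_3 = 0.29 × 0.000760108 = 0.000220431
  P(Z=4)·p_4 = 0.07 × 2.94557e-06 = 2.0619e-07
Normaliser: 0.00571486 + 0.00063322 + 0.000220431 + 2.0619e-07 = 0.00656872
Responsibility of Group 3: 0.000220431 / 0.00656872 ≈ 0.0336

0.0336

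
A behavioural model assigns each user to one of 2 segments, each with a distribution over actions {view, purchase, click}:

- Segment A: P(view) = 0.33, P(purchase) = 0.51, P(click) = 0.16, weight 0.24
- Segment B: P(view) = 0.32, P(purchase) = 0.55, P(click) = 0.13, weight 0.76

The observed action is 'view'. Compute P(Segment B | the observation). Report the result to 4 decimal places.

P(component k | x) = P(Z=k)·f_k(x) / marginal(x), where marginal(x) = Σ_j P(Z=j)·f_j(x).
Categorical probabilities:
  L_A = P(view | comp) = 0.33
  L_B = P(view | comp) = 0.32
Multiply by the mixture weights:
  P(Z=A)·L_A = 0.24 × 0.33 = 0.0792
  P(Z=B)·L_B = 0.76 × 0.32 = 0.2432
Evidence: 0.0792 + 0.2432 = 0.3224
So the posterior for Segment B is 0.2432 / 0.3224 ≈ 0.7543.

0.7543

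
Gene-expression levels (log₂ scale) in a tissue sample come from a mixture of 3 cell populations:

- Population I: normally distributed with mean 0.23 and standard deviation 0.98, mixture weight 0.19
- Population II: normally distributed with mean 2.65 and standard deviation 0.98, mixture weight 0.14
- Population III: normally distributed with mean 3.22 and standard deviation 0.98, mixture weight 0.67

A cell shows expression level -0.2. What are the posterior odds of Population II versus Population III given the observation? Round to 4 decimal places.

The posterior odds equal the prior odds times the likelihood ratio: (P(Z=i)/P(Z=j))·(f_i(x)/f_j(x)).
Component likelihoods at x = -0.2:
  p_I = (1/(0.98·√(2π)))·exp(−(-0.2−0.23)²/(2·0.98²)) = 0.407084·exp(-0.09626) = 0.369724
  p_II = (1/(0.98·√(2π)))·exp(−(-0.2−2.65)²/(2·0.98²)) = 0.407084·exp(-4.22871) = 0.00593171
  p_III = (1/(0.98·√(2π)))·exp(−(-0.2−3.22)²/(2·0.98²)) = 0.407084·exp(-6.08934) = 0.000922823
0.00083044 / 0.000618291 ≈ 1.3431

1.3431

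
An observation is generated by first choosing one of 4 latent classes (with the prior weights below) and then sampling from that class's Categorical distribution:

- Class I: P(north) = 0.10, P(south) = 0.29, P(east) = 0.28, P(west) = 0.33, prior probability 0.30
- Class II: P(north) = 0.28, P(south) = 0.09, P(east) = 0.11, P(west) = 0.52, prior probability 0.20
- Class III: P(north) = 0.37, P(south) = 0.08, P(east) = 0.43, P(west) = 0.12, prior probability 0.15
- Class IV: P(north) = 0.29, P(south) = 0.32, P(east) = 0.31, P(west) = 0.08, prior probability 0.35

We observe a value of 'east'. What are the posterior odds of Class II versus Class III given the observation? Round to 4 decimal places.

Only the two components matter; the odds are (π_i f_i(x)) / (π_j f_j(x)).
Evaluate each component's likelihood at the observed value:
  f_I = P(east | comp) = 0.28
  f_II = P(east | comp) = 0.11
  f_III = P(east | comp) = 0.43
  f_IV = P(east | comp) = 0.31
Odds = (0.20/0.15) × (0.11/0.43) = 1.33333 × 0.255814 ≈ 0.3411

0.3411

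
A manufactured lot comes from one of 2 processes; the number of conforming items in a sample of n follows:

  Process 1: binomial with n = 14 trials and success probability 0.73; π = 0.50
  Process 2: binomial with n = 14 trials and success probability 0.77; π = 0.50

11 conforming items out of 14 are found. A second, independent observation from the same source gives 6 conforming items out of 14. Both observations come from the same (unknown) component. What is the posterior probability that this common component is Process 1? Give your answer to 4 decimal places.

0.7020

Posterior ∝ prior × likelihood, so P(k | x) ∝ w_k f_k(x); normalise over all components.
Since both observations come from the same component, the likelihood for component k is f_k(x₁)·f_k(x₂).
  p_1 = [0.224773] × [0.0128352] = 0.00288501
  p_2 = [0.249852] × [0.00490143] = 0.00122463
Weight by the priors:
  w_1·p_1 = 0.50 × 0.00288501 = 0.0014425
  w_2·p_2 = 0.50 × 0.00122463 = 0.000612315
Marginal: 0.0014425 + 0.000612315 = 0.00205482
P(Process 1 | x₁, x₂) ≈ 0.7020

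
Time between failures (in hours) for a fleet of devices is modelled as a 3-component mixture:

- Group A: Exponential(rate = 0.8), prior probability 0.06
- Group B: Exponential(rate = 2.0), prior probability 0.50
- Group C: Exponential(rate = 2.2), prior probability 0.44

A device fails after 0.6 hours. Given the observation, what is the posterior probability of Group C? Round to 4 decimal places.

0.4387

By Bayes' theorem, P(k | x) = π_k f_k(x) / Σ_j π_j f_j(x).
Evaluate each component's likelihood at the observed value:
  L_A = 0.8·e^(−0.8·0.6) = 0.8·e^(−0.4800) = 0.495027
  L_B = 2.0·e^(−2.0·0.6) = 2.0·e^(−1.2000) = 0.602388
  L_C = 2.2·e^(−2.2·0.6) = 2.2·e^(−1.3200) = 0.587698
Weight by the priors:
  π_A·L_A = 0.06 × 0.495027 = 0.0297016
  π_B·L_B = 0.50 × 0.602388 = 0.301194
  π_C·L_C = 0.44 × 0.587698 = 0.258587
Denominator: 0.0297016 + 0.301194 + 0.258587 = 0.589483
P(Group C | x) = 0.258587 / 0.589483 ≈ 0.4387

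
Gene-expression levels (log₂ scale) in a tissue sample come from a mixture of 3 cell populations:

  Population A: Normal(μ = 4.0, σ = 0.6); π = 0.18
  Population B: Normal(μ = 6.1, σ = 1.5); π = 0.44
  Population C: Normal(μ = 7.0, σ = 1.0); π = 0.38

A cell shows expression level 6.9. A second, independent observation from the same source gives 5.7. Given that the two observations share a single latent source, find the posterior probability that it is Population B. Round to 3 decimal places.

0.502

P(component k | x) = π_k·f_k(x) / marginal(x), where marginal(x) = Σ_j π_j·f_j(x).
Since both observations come from the same component, the likelihood for component k is f_k(x₁)·f_k(x₂).
  p_A = [(1/(0.6·√(2π)))·exp(−(6.9−4.0)²/(2·0.6²)) = 0.664904·exp(-11.68056) = 5.62287e-06] × [0.0120102] = 6.75316e-08
  p_B = [(1/(1.5·√(2π)))·exp(−(6.9−6.1)²/(2·1.5²)) = 0.265962·exp(-0.14222) = 0.230703] × [0.256671] = 0.0592147
  p_C = [(1/(1.0·√(2π)))·exp(−(6.9−7.0)²/(2·1.0²)) = 0.398942·exp(-0.00500) = 0.396953] × [0.171369] = 0.0680252
Weight by the priors:
  π_A·p_A = 0.18 × 6.75316e-08 = 1.21557e-08
  π_B·p_B = 0.44 × 0.0592147 = 0.0260545
  π_C·p_C = 0.38 × 0.0680252 = 0.0258496
Normaliser: 1.21557e-08 + 0.0260545 + 0.0258496 = 0.0519041
Responsibility of Population B: 0.0260545 / 0.0519041 ≈ 0.502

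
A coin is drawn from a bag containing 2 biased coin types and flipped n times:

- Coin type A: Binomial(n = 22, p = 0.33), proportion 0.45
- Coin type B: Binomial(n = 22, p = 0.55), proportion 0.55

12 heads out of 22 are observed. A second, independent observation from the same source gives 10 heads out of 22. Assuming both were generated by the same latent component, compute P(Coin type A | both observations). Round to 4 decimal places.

0.0640

The responsibility of component k is π_k f_k(x) divided by Σ_j π_j f_j(x).
Since both observations come from the same component, the likelihood for component k is f_k(x₁)·f_k(x₂).
  f_A = [C(22,12)·0.33^12·0.67^10 = 646646·1.66789e-06·0.0182284 = 0.0196599] × [0.0810408] = 0.00159326
  f_B = [C(22,12)·0.55^12·0.45^10 = 646646·0.000766218·0.000340506 = 0.168711] × [0.112939] = 0.0190541
Weight by the priors:
  π_A·f_A = 0.45 × 0.00159326 = 0.000716965
  π_B·f_B = 0.55 × 0.0190541 = 0.0104797
Sum: 0.000716965 + 0.0104797 = 0.0111967
P(Coin type A | x₁, x₂) ≈ 0.0640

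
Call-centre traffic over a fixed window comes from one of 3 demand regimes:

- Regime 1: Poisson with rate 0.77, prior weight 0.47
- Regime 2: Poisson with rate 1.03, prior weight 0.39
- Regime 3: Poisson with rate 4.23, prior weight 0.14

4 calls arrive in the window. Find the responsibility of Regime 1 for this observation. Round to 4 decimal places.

By Bayes' theorem, P(k | x) = π_k f_k(x) / Σ_j π_j f_j(x).
Poisson probabilities:
  f_1 = 0.0067818
  f_2 = 0.0167423
  f_3 = 0.194126
Weight by the priors:
  π_1·f_1 = 0.47 × 0.0067818 = 0.00318745
  π_2·f_2 = 0.39 × 0.0167423 = 0.00652949
  π_3·f_3 = 0.14 × 0.194126 = 0.0271777
Denominator: 0.00318745 + 0.00652949 + 0.0271777 = 0.0368946
Responsibility of Regime 1: 0.00318745 / 0.0368946 ≈ 0.0864

0.0864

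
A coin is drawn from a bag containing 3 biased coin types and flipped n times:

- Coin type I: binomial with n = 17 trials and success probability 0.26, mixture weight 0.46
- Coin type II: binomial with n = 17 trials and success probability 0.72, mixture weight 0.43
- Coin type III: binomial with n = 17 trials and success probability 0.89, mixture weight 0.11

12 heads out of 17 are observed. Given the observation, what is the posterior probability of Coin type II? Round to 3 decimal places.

0.970

By Bayes' theorem, P(k | x) = π_k f_k(x) / Σ_j π_j f_j(x).
Evaluate each component's likelihood at the observed value:
  f_I = C(17,12)·0.26^12·0.74^5 = 6188·9.5429e-08·0.221901 = 0.000131036
  f_II = C(17,12)·0.72^12·0.28^5 = 6188·0.0194084·0.00172104 = 0.206695
  f_III = C(17,12)·0.89^12·0.11^5 = 6188·0.24699·1.61051e-05 = 0.0246147
Unnormalised posteriors:
  π_I·f_I = 0.46 × 0.000131036 = 6.02763e-05
  π_II·f_II = 0.43 × 0.206695 = 0.0888789
  π_III·f_III = 0.11 × 0.0246147 = 0.00270761
Marginal: 6.02763e-05 + 0.0888789 + 0.00270761 = 0.0916468
P(Coin type II | 12 heads out of 17) = 0.0888789 / 0.0916468 ≈ 0.970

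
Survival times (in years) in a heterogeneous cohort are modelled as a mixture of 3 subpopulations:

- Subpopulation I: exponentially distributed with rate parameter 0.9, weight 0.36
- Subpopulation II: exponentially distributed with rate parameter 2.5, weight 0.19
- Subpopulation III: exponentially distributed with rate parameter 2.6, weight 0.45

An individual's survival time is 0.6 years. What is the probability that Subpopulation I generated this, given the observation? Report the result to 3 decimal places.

Posterior ∝ prior × likelihood, so P(k | x) ∝ π_k f_k(x); normalise over all components.
Evaluate each component's likelihood at the observed value:
  f_I = 0.524473
  f_II = 0.557825
  f_III = 0.546354
Weight by the priors:
  π_I·f_I = 0.36 × 0.524473 = 0.18881
  π_II·f_II = 0.19 × 0.557825 = 0.105987
  π_III·f_III = 0.45 × 0.546354 = 0.245859
Marginal: 0.18881 + 0.105987 + 0.245859 = 0.540656
So the posterior for Subpopulation I is 0.18881 / 0.540656 ≈ 0.349.

0.349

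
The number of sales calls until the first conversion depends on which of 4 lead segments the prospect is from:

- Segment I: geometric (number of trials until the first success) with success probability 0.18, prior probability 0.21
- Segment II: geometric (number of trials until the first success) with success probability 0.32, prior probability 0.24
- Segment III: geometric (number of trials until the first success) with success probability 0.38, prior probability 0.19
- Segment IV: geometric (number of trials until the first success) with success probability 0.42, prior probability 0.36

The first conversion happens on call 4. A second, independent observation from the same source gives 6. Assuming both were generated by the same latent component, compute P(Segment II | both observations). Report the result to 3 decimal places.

0.286

Apply Bayes' rule: the posterior for each component is proportional to its prior times its likelihood at x.
Since both observations come from the same component, the likelihood for component k is f_k(x₁)·f_k(x₂).
  L_I = [0.0992462] × [0.0667332] = 0.00662302
  L_II = [0.100618] × [0.0465259] = 0.00468135
  L_III = [0.0905646] × [0.034813] = 0.00315283
  L_IV = [0.081947] × [0.027567] = 0.00225903
Multiply by the mixture weights:
  π_I·L_I = 0.21 × 0.00662302 = 0.00139083
  π_II·L_II = 0.24 × 0.00468135 = 0.00112352
  π_III·L_III = 0.19 × 0.00315283 = 0.000599038
  π_IV·L_IV = 0.36 × 0.00225903 = 0.000813252
Normaliser: 0.00139083 + 0.00112352 + 0.000599038 + 0.000813252 = 0.00392665
So the posterior for Segment II is 0.00112352 / 0.00392665 ≈ 0.286.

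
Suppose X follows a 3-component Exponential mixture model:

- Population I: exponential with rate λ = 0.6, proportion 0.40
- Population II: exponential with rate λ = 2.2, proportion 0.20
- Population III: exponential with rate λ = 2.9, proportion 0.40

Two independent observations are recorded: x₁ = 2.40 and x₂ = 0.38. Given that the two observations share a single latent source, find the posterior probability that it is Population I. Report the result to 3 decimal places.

Apply Bayes' rule: the posterior for each component is proportional to its prior times its likelihood at x.
Since both observations come from the same component, the likelihood for component k is f_k(x₁)·f_k(x₂).
  f_I = [0.142157] × [0.477675] = 0.0679046
  f_II = [0.0112033] × [0.95357] = 0.0106832
  f_III = [0.00275238] × [0.963397] = 0.00265164
Prior × likelihood for each component:
  w_I·f_I = 0.40 × 0.0679046 = 0.0271618
  w_II·f_II = 0.20 × 0.0106832 = 0.00213663
  w_III·f_III = 0.40 × 0.00265164 = 0.00106065
Evidence: 0.0271618 + 0.00213663 + 0.00106065 = 0.0303591
P(Population I | x) = 0.0271618 / 0.0303591 ≈ 0.895

0.895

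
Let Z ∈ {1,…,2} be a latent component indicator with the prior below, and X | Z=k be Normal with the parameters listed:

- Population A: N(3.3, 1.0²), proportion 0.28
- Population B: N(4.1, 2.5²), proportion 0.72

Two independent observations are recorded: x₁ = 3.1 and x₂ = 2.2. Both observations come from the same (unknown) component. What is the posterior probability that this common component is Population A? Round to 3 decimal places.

0.653

P(component k | x) = w_k·f_k(x) / marginal(x), where marginal(x) = Σ_j w_j·f_j(x).
Since both observations come from the same component, the likelihood for component k is f_k(x₁)·f_k(x₂).
  f_A = [(1/(1.0·√(2π)))·exp(−(3.1−3.3)²/(2·1.0²)) = 0.398942·exp(-0.02000) = 0.391043] × [0.217852] = 0.0851895
  f_B = [(1/(2.5·√(2π)))·exp(−(3.1−4.1)²/(2·2.5²)) = 0.159577·exp(-0.08000) = 0.147308] × [0.119549] = 0.0176105
Weight by the priors:
  w_A·f_A = 0.28 × 0.0851895 = 0.0238531
  w_B·f_B = 0.72 × 0.0176105 = 0.0126796
Evidence: 0.0238531 + 0.0126796 = 0.0365326
Responsibility of Population A: 0.0238531 / 0.0365326 ≈ 0.653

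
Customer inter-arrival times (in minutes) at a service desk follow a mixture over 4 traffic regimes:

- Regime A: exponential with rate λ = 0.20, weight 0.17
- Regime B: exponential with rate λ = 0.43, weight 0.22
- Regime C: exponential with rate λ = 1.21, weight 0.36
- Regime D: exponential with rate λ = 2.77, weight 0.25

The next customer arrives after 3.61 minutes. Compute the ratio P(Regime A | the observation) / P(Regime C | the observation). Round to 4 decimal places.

Since P(k|x) ∝ w_k f_k(x), the posterior odds are w_i f_i(x) / (w_j f_j(x)).
Exponential densities:
  p_A = 0.0971559
  p_B = 0.091057
  p_C = 0.0153371
  p_D = 0.000125796
Odds = (0.17/0.36) × (0.0971559/0.0153371) = 0.472222 × 6.3347 ≈ 2.9914

2.9914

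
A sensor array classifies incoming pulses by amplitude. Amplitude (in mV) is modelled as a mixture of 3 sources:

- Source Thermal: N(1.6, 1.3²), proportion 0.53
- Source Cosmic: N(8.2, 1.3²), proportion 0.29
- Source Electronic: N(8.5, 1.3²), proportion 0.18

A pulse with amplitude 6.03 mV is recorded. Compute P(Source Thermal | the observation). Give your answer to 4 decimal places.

Apply Bayes' rule: the posterior for each component is proportional to its prior times its likelihood at x.
Normal densities:
  L_Thermal = (1/(1.3·√(2π)))·exp(−(6.03−1.6)²/(2·1.3²)) = 0.306879·exp(-5.80618) = 0.000923365
  L_Cosmic = (1/(1.3·√(2π)))·exp(−(6.03−8.2)²/(2·1.3²)) = 0.306879·exp(-1.39317) = 0.0761943
  L_Electronic = (1/(1.3·√(2π)))·exp(−(6.03−8.5)²/(2·1.3²)) = 0.306879·exp(-1.80500) = 0.0504737
Weight by the priors:
  π_Thermal·L_Thermal = 0.53 × 0.000923365 = 0.000489383
  π_Cosmic·L_Cosmic = 0.29 × 0.0761943 = 0.0220964
  π_Electronic·L_Electronic = 0.18 × 0.0504737 = 0.00908527
Normaliser: 0.000489383 + 0.0220964 + 0.00908527 = 0.031671
P(Source Thermal | x) = 0.000489383 / 0.031671 ≈ 0.0155

0.0155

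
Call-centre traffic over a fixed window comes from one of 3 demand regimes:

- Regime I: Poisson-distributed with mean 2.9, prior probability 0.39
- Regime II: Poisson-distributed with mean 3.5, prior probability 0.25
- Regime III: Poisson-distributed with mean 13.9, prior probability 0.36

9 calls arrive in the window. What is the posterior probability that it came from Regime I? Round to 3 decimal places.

By Bayes' theorem, P(k | x) = P(Z=k) f_k(x) / Σ_j P(Z=j) f_j(x).
Evaluate each component's likelihood at the observed value:
  p_I = e^(−2.9)·2.9^9/9! = 0.00219971
  p_II = e^(−3.5)·3.5^9/9! = 0.00655871
  p_III = e^(−13.9)·13.9^9/9! = 0.0490543
Weight by the priors:
  P(Z=I)·p_I = 0.39 × 0.00219971 = 0.000857886
  P(Z=II)·p_II = 0.25 × 0.00655871 = 0.00163968
  P(Z=III)·p_III = 0.36 × 0.0490543 = 0.0176595
Denominator: 0.000857886 + 0.00163968 + 0.0176595 = 0.0201571
Responsibility of Regime I: 0.000857886 / 0.0201571 ≈ 0.043

0.043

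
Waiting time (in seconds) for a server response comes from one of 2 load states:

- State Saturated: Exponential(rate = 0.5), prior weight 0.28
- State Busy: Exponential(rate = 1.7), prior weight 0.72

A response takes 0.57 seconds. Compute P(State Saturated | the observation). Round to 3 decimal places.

By Bayes' theorem, P(k | x) = w_k f_k(x) / Σ_j w_j f_j(x).
Exponential densities:
  f_Saturated = 0.5·e^(−0.5·0.57) = 0.5·e^(−0.2850) = 0.376007
  f_Busy = 1.7·e^(−1.7·0.57) = 1.7·e^(−0.9690) = 0.645086
Multiply by the mixture weights:
  w_Saturated·f_Saturated = 0.28 × 0.376007 = 0.105282
  w_Busy·f_Busy = 0.72 × 0.645086 = 0.464462
Marginal: 0.105282 + 0.464462 = 0.569744
So the posterior for State Saturated is 0.105282 / 0.569744 ≈ 0.185.

0.185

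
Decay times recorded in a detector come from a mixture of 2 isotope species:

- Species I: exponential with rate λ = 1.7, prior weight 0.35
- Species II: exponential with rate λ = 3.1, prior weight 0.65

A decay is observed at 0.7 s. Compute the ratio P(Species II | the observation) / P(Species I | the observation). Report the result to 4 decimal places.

1.2710

Only the two components matter; the odds are (w_i f_i(x)) / (w_j f_j(x)).
Exponential densities:
  L_I = 1.7·e^(−1.7·0.7) = 1.7·e^(−1.1900) = 0.517176
  L_II = 3.1·e^(−3.1·0.7) = 3.1·e^(−2.1700) = 0.353951
Odds = (0.65/0.35) × (0.353951/0.517176) = 1.85714 × 0.684391 ≈ 1.2710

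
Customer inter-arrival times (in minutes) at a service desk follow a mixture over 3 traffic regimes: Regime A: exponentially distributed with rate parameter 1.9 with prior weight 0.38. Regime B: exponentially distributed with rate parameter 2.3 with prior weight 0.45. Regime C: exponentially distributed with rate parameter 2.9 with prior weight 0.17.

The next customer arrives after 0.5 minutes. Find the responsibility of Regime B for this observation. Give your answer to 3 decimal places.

0.454

By Bayes' theorem, P(k | x) = π_k f_k(x) / Σ_j π_j f_j(x).
Evaluate each component's likelihood at the observed value:
  L_A = 0.734808
  L_B = 0.728265
  L_C = 0.680254
Weight by the priors:
  π_A·L_A = 0.38 × 0.734808 = 0.279227
  π_B·L_B = 0.45 × 0.728265 = 0.327719
  π_C·L_C = 0.17 × 0.680254 = 0.115643
Marginal: 0.279227 + 0.327719 + 0.115643 = 0.722589
Responsibility of Regime B: 0.327719 / 0.722589 ≈ 0.454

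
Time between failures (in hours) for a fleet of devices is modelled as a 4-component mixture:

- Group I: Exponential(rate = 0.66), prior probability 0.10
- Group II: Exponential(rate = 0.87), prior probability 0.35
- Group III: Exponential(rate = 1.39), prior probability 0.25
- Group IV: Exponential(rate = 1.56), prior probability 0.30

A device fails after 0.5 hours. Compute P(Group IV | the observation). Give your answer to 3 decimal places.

0.339

By Bayes' theorem, P(k | x) = P(Z=k) f_k(x) / Σ_j P(Z=j) f_j(x).
Evaluate each component's likelihood at the observed value:
  f_I = 0.47449
  f_II = 0.56312
  f_III = 0.693713
  f_IV = 0.715113
Prior × likelihood for each component:
  P(Z=I)·f_I = 0.10 × 0.47449 = 0.047449
  P(Z=II)·f_II = 0.35 × 0.56312 = 0.197092
  P(Z=III)·f_III = 0.25 × 0.693713 = 0.173428
  P(Z=IV)·f_IV = 0.30 × 0.715113 = 0.214534
Evidence: 0.047449 + 0.197092 + 0.173428 + 0.214534 = 0.632503
Responsibility of Group IV: 0.214534 / 0.632503 ≈ 0.339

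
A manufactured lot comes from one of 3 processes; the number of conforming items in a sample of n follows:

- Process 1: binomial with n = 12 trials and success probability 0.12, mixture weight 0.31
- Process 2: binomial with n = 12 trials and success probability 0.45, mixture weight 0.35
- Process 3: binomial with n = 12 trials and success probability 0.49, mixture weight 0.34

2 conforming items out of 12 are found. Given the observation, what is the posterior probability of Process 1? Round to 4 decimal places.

The responsibility of component k is π_k f_k(x) divided by Σ_j π_j f_j(x).
Evaluate each component's likelihood at the observed value:
  p_1 = C(12,2)·0.12^2·0.88^10 = 66·0.0144·0.278501 = 0.264687
  p_2 = C(12,2)·0.45^2·0.55^10 = 66·0.2025·0.00253295 = 0.0338529
  p_3 = C(12,2)·0.49^2·0.51^10 = 66·0.2401·0.00119042 = 0.0188642
Weight by the priors:
  π_1·p_1 = 0.31 × 0.264687 = 0.0820531
  π_2·p_2 = 0.35 × 0.0338529 = 0.0118485
  π_3·p_3 = 0.34 × 0.0188642 = 0.00641382
Normaliser: 0.0820531 + 0.0118485 + 0.00641382 = 0.100315
Responsibility of Process 1: 0.0820531 / 0.100315 ≈ 0.8180

0.8180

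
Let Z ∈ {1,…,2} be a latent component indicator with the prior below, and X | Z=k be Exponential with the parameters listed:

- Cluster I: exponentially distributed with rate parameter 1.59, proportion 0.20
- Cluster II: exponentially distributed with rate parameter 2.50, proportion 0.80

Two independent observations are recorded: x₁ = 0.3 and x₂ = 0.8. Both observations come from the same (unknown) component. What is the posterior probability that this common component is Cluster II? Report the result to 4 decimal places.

0.7842

By Bayes' theorem, P(k | x) = w_k f_k(x) / Σ_j w_j f_j(x).
Since both observations come from the same component, the likelihood for component k is f_k(x₁)·f_k(x₂).
  f_I = [0.986822] × [0.44563] = 0.439757
  f_II = [1.18092] × [0.338338] = 0.399549
Weight by the priors:
  w_I·f_I = 0.20 × 0.439757 = 0.0879515
  w_II·f_II = 0.80 × 0.399549 = 0.319639
Normaliser: 0.0879515 + 0.319639 = 0.407591
P(Cluster II | data) ≈ 0.7842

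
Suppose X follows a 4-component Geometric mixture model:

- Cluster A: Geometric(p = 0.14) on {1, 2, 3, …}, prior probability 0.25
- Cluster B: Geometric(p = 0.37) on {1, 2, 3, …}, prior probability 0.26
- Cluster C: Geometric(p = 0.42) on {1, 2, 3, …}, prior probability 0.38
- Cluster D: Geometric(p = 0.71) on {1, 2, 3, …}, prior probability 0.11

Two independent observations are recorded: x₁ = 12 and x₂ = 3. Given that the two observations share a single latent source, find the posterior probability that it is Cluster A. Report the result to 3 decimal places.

The responsibility of component k is π_k f_k(x) divided by Σ_j π_j f_j(x).
Since both observations come from the same component, the likelihood for component k is f_k(x₁)·f_k(x₂).
  f_A = [0.0266447] × [0.103544] = 0.0027589
  f_B = [0.00229587] × [0.146853] = 0.000337156
  f_C = [0.00104944] × [0.141288] = 0.000148273
  f_D = [8.66236e-07] × [0.059711] = 5.17238e-08
Unnormalised posteriors:
  π_A·f_A = 0.25 × 0.0027589 = 0.000689725
  π_B·f_B = 0.26 × 0.000337156 = 8.76605e-05
  π_C·f_C = 0.38 × 0.000148273 = 5.63438e-05
  π_D·f_D = 0.11 × 5.17238e-08 = 5.68962e-09
Sum: 0.000689725 + 8.76605e-05 + 5.63438e-05 + 5.68962e-09 = 0.000833735
P(Cluster A | x₁, x₂) = 0.000689725 / 0.000833735 ≈ 0.827

0.827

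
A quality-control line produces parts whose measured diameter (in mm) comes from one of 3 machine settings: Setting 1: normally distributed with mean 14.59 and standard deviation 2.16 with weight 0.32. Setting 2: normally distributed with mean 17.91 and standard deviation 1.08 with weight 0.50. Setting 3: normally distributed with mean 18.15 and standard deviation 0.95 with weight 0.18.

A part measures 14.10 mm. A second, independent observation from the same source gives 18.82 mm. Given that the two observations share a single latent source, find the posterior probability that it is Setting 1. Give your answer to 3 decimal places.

0.941

Posterior ∝ prior × likelihood, so P(k | x) ∝ w_k f_k(x); normalise over all components.
Since both observations come from the same component, the likelihood for component k is f_k(x₁)·f_k(x₂).
  L_1 = [0.180004] × [0.0271445] = 0.00488611
  L_2 = [0.000732895] × [0.259012] = 0.000189829
  L_3 = [4.74942e-05] × [0.327475] = 1.55532e-05
Multiply by the mixture weights:
  w_1·L_1 = 0.32 × 0.00488611 = 0.00156355
  w_2·L_2 = 0.50 × 0.000189829 = 9.49144e-05
  w_3·L_3 = 0.18 × 1.55532e-05 = 2.79957e-06
Marginal: 0.00156355 + 9.49144e-05 + 2.79957e-06 = 0.00166127
Responsibility of Setting 1: 0.00156355 / 0.00166127 ≈ 0.941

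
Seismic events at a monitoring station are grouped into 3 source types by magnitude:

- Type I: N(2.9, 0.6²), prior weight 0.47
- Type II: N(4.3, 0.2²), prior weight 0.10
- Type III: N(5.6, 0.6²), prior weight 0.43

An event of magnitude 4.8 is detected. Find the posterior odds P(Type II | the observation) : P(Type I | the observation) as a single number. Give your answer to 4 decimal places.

Only the two components matter; the odds are (P(Z=i) f_i(x)) / (P(Z=j) f_j(x)).
Evaluate each component's likelihood at the observed value:
  f_I = 0.00441829
  f_II = 0.0876415
  f_III = 0.27335
Posterior odds = (P(Z=II)·f_II) / (P(Z=I)·f_I) = (0.10·0.0876415) / (0.47·0.00441829) = 0.00876415 / 0.0020766 ≈ 4.2204

4.2204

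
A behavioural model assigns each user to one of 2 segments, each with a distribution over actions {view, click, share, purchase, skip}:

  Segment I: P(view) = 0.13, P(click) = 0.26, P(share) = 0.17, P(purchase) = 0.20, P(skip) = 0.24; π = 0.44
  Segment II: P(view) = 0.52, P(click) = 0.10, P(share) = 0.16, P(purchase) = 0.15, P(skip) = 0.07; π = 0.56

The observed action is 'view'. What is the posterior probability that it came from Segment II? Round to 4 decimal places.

0.8358

Posterior ∝ prior × likelihood, so P(k | x) ∝ w_k f_k(x); normalise over all components.
Categorical probabilities:
  f_I = 0.13
  f_II = 0.52
Prior × likelihood for each component:
  w_I·f_I = 0.44 × 0.13 = 0.0572
  w_II·f_II = 0.56 × 0.52 = 0.2912
Marginal: 0.0572 + 0.2912 = 0.3484
P(Segment II | 'view') ≈ 0.8358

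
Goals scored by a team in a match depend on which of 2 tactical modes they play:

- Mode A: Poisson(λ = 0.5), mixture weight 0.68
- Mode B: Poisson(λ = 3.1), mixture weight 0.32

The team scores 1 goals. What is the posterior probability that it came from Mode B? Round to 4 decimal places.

By Bayes' theorem, P(k | x) = w_k f_k(x) / Σ_j w_j f_j(x).
Poisson probabilities:
  L_A = 0.303265
  L_B = 0.139653
Multiply by the mixture weights:
  w_A·L_A = 0.68 × 0.303265 = 0.20622
  w_B·L_B = 0.32 × 0.139653 = 0.0446888
Normaliser: 0.20622 + 0.0446888 = 0.250909
P(Mode B | 1 goals) ≈ 0.1781

0.1781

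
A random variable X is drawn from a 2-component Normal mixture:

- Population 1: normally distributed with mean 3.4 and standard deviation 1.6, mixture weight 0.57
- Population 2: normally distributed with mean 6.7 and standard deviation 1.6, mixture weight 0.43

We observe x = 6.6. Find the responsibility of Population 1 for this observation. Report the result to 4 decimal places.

0.1524

Apply Bayes' rule: the posterior for each component is proportional to its prior times its likelihood at x.
Normal densities:
  p_1 = 0.0337444
  p_2 = 0.248852
Prior × likelihood for each component:
  P(Z=1)·p_1 = 0.57 × 0.0337444 = 0.0192343
  P(Z=2)·p_2 = 0.43 × 0.248852 = 0.107007
Sum: 0.0192343 + 0.107007 = 0.126241
So the posterior for Population 1 is 0.0192343 / 0.126241 ≈ 0.1524.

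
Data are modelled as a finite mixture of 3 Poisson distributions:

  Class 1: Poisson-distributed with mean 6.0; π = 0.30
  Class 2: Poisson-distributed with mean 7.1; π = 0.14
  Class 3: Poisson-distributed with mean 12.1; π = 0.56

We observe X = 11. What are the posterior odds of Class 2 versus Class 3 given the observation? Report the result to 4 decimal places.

0.1053

The posterior odds equal the prior odds times the likelihood ratio: (π_i/π_j)·(f_i(x)/f_j(x)).
Evaluate each component's likelihood at the observed value:
  p_1 = e^(−6.0)·6.0^11/11! = 0.022529
  p_2 = e^(−7.1)·7.1^11/11! = 0.0477744
  p_3 = e^(−12.1)·12.1^11/11! = 0.113376
Odds = (0.14/0.56) × (0.0477744/0.113376) = 0.25 × 0.421381 ≈ 0.1053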